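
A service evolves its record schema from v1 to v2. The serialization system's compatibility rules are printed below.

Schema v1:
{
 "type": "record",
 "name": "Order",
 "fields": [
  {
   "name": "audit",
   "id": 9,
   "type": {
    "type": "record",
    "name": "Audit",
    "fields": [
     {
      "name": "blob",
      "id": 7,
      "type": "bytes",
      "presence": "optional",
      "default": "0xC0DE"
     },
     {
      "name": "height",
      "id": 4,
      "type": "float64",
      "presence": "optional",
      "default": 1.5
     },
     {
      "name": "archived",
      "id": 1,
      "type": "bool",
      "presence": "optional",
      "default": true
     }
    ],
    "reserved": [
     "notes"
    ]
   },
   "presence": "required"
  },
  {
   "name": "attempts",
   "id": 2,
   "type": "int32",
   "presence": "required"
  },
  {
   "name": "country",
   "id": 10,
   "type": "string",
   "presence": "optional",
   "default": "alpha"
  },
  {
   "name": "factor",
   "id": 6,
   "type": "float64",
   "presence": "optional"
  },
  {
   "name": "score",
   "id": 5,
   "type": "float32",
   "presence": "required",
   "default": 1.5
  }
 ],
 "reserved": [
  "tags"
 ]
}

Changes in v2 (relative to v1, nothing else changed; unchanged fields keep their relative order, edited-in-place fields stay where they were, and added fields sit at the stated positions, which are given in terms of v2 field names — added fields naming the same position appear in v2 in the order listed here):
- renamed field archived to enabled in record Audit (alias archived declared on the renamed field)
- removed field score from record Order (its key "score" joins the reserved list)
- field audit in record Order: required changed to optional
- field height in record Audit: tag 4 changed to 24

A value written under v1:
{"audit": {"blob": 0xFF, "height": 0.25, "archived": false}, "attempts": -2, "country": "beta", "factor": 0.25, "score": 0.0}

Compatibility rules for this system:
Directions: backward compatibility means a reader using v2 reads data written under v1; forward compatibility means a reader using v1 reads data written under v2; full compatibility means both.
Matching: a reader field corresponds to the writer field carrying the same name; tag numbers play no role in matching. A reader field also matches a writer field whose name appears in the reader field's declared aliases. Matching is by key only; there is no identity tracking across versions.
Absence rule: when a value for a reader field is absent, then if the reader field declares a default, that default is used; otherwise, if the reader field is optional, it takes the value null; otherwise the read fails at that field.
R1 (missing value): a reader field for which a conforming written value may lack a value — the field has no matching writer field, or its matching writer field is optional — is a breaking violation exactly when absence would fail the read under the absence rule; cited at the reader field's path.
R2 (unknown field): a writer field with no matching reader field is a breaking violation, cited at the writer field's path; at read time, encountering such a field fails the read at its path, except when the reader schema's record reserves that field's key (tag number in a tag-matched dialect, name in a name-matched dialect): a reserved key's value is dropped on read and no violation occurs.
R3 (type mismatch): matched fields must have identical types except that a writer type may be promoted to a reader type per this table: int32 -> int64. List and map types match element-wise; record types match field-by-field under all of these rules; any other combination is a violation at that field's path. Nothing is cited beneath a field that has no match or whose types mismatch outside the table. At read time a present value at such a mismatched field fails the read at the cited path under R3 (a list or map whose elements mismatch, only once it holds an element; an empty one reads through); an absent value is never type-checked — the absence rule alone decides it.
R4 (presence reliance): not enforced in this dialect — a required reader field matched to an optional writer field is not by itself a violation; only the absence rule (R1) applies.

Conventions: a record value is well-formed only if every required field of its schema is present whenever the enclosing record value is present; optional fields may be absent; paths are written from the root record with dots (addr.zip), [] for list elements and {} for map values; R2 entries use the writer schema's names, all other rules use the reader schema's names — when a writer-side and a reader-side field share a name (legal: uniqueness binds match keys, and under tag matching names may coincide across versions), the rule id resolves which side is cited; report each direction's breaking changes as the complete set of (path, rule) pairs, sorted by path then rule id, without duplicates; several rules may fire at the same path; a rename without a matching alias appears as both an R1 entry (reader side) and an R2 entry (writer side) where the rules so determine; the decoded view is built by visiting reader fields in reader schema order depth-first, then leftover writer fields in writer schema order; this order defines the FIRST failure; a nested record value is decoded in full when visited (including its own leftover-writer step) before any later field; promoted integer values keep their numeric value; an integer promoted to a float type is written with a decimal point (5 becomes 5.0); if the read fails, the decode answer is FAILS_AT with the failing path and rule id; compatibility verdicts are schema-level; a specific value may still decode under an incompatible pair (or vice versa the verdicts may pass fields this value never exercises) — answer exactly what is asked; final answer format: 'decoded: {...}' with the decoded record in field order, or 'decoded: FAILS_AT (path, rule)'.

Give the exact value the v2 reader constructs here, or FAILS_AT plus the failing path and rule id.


each type pair in Order: writer, then reader
decode (reader v2):
  audit.blob := 0xFF
  audit.height := 0.25
  audit.enabled := false (from writer archived)
  attempts := -2
  country := "beta"
  factor := 0.25
  writer score: reserved -> dropped
  => decoded: {"audit": {"blob": 0xFF, "height": 0.25, "enabled": false}, "attempts": -2, "country": "beta", "factor": 0.25}
diffs on Order not affecting the asked answer:
  field audit in record Order: required changed to optional -> shifts the Order verdicts, not this decode
  field height in record Audit: tag 4 changed to 24 -> inert under this dialect — no rule fires on Order and the result does not move

decoded: {"audit": {"blob": 0xFF, "height": 0.25, "enabled": false}, "attempts": -2, "country": "beta", "factor": 0.25}


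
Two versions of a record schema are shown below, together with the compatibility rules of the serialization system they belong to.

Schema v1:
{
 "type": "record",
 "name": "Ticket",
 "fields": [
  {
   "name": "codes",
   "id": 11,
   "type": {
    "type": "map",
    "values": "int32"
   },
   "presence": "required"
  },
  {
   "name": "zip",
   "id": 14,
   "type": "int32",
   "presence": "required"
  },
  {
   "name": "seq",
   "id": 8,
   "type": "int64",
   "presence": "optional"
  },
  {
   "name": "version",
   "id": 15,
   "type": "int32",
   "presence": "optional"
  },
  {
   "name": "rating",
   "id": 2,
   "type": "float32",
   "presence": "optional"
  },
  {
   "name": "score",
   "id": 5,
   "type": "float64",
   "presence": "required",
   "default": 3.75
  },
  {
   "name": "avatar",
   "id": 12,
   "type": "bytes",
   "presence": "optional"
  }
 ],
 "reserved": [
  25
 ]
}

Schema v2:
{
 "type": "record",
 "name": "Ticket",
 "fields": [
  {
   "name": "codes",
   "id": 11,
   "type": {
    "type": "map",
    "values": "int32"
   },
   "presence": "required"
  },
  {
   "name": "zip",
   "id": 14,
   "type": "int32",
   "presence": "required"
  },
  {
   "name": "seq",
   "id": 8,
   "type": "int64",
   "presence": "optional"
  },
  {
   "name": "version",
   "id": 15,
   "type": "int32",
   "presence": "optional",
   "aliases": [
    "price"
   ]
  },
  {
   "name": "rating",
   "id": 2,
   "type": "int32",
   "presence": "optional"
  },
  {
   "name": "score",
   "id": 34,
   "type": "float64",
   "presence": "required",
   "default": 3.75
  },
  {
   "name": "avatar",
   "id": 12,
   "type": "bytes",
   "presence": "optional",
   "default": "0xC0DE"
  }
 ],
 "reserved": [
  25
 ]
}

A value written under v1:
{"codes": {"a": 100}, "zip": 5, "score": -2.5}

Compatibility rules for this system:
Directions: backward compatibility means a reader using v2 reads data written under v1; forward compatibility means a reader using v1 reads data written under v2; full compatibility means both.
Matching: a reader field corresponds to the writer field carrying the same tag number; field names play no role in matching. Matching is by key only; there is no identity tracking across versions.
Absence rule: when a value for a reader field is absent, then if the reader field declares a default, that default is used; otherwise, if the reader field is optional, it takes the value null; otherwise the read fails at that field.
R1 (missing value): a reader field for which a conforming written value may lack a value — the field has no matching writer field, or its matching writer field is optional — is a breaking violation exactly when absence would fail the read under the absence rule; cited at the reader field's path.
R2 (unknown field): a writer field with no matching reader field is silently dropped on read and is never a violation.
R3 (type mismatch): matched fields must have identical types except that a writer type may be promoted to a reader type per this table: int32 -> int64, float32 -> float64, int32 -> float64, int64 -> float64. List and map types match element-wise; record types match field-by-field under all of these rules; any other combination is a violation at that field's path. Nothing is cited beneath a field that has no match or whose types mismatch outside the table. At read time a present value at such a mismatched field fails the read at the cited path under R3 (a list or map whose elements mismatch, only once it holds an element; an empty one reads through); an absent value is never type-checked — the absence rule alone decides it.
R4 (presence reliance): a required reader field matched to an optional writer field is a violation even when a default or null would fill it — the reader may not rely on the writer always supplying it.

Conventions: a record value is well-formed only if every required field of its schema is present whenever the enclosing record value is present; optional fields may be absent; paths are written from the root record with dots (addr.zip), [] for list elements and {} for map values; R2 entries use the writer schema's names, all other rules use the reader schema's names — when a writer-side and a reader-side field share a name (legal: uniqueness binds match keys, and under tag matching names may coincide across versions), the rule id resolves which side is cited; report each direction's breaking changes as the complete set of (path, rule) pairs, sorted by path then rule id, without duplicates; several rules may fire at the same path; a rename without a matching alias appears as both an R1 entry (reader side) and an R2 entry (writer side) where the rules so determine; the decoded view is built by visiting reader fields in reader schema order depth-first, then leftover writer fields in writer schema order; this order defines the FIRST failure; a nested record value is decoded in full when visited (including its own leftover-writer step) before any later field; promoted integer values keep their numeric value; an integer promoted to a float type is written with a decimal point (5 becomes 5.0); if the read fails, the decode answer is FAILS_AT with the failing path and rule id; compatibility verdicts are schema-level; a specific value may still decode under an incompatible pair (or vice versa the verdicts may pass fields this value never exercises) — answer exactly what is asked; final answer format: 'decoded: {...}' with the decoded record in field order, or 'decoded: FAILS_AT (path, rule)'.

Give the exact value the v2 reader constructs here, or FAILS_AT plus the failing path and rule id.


in Ticket below, arrows point writer -> reader
migrating the Ticket value to v2:
  codes := {"a": 100}
  zip := 5
  seq := null (not supplied -> null)
  version := null (not supplied -> null)
  rating := null (not supplied -> null)
  score := 3.75 (no value, default fills)
  avatar := 0xC0DE (no value, default fills)
  writer score: unmatched, discarded
  => decoded: {"codes": {"a": 100}, "zip": 5, "seq": null, "version": null, "rating": null, "score": 3.75, "avatar": 0xC0DE}
diffs on Ticket not affecting the asked answer:
  field rating in record Ticket: type float32 changed to int32 -> schema-level compatibility only; this Ticket value's decode is unchanged

decoded: {"codes": {"a": 100}, "zip": 5, "seq": null, "version": null, "rating": null, "score": 3.75, "avatar": 0xC0DE}


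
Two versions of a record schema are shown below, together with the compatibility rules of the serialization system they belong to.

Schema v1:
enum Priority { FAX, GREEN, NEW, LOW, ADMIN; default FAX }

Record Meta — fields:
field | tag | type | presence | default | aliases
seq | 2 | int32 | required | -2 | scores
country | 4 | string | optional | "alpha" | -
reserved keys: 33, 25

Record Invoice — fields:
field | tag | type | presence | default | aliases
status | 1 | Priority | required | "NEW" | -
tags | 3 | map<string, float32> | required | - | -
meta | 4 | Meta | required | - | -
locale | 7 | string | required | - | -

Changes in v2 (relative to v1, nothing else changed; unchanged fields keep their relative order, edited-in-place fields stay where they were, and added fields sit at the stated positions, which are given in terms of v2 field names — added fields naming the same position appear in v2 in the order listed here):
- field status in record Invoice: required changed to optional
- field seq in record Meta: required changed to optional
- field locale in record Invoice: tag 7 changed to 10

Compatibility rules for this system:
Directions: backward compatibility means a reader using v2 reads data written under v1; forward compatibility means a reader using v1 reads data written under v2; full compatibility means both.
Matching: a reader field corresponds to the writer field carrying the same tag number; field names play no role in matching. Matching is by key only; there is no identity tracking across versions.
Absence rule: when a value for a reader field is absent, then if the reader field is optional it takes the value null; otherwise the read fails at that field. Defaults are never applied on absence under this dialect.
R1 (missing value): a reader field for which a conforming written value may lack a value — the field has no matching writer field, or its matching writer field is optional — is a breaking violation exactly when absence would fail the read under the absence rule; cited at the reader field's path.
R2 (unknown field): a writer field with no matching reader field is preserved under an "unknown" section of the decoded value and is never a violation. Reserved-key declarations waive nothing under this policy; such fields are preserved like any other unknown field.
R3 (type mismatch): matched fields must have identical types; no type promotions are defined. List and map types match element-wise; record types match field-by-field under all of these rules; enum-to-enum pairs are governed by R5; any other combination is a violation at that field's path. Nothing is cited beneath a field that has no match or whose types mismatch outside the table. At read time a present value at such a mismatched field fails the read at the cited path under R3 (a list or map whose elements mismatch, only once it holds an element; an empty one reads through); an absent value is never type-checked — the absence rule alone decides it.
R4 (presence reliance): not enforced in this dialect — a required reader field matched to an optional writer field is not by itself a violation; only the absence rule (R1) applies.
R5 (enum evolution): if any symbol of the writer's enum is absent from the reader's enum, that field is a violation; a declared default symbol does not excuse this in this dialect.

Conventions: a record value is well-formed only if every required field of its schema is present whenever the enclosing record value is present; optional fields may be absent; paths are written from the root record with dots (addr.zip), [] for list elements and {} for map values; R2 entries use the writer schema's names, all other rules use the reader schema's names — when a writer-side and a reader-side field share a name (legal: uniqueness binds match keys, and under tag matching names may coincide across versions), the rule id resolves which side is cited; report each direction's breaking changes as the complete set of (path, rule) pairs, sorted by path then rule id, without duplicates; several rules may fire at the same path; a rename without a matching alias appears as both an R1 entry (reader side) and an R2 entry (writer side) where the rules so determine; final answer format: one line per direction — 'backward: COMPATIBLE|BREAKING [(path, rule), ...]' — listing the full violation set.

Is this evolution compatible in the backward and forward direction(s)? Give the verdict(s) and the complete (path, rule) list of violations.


arrows below run writer -> reader for Invoice
backward on Invoice — v2 reading data written by v1:
  writer required, Priority -> Priority: reader status maps from writer status
  writer required, map<string, float32> -> map<string, float32>: reader tags maps from writer tags
  writer required, Meta -> Meta: reader meta maps from writer meta
  locale: no writer match
  locale (writer side), unknown to reader
  writer required, int32 -> int32: reader meta.seq maps from writer meta.seq
  writer optional, string -> string: reader meta.country maps from writer meta.country
  R1 fires at locale
  backward on Invoice therefore BREAKING (1)
forward on Invoice — v1 reading data written by v2:
  writer optional, Priority -> Priority: reader status maps from writer status
  writer required, map<string, float32> -> map<string, float32>: reader tags maps from writer tags
  writer required, Meta -> Meta: reader meta maps from writer meta
  locale: no writer match
  locale (writer side), unknown to reader
  writer optional, int32 -> int32: reader meta.seq maps from writer meta.seq
  writer optional, string -> string: reader meta.country maps from writer meta.country
  R1 fires at locale
  R1 fires at meta.seq
  R1 fires at status
  forward on Invoice therefore BREAKING (3)

backward: BREAKING [(locale, R1)]; forward: BREAKING [(locale, R1), (meta.seq, R1), (status, R1)]


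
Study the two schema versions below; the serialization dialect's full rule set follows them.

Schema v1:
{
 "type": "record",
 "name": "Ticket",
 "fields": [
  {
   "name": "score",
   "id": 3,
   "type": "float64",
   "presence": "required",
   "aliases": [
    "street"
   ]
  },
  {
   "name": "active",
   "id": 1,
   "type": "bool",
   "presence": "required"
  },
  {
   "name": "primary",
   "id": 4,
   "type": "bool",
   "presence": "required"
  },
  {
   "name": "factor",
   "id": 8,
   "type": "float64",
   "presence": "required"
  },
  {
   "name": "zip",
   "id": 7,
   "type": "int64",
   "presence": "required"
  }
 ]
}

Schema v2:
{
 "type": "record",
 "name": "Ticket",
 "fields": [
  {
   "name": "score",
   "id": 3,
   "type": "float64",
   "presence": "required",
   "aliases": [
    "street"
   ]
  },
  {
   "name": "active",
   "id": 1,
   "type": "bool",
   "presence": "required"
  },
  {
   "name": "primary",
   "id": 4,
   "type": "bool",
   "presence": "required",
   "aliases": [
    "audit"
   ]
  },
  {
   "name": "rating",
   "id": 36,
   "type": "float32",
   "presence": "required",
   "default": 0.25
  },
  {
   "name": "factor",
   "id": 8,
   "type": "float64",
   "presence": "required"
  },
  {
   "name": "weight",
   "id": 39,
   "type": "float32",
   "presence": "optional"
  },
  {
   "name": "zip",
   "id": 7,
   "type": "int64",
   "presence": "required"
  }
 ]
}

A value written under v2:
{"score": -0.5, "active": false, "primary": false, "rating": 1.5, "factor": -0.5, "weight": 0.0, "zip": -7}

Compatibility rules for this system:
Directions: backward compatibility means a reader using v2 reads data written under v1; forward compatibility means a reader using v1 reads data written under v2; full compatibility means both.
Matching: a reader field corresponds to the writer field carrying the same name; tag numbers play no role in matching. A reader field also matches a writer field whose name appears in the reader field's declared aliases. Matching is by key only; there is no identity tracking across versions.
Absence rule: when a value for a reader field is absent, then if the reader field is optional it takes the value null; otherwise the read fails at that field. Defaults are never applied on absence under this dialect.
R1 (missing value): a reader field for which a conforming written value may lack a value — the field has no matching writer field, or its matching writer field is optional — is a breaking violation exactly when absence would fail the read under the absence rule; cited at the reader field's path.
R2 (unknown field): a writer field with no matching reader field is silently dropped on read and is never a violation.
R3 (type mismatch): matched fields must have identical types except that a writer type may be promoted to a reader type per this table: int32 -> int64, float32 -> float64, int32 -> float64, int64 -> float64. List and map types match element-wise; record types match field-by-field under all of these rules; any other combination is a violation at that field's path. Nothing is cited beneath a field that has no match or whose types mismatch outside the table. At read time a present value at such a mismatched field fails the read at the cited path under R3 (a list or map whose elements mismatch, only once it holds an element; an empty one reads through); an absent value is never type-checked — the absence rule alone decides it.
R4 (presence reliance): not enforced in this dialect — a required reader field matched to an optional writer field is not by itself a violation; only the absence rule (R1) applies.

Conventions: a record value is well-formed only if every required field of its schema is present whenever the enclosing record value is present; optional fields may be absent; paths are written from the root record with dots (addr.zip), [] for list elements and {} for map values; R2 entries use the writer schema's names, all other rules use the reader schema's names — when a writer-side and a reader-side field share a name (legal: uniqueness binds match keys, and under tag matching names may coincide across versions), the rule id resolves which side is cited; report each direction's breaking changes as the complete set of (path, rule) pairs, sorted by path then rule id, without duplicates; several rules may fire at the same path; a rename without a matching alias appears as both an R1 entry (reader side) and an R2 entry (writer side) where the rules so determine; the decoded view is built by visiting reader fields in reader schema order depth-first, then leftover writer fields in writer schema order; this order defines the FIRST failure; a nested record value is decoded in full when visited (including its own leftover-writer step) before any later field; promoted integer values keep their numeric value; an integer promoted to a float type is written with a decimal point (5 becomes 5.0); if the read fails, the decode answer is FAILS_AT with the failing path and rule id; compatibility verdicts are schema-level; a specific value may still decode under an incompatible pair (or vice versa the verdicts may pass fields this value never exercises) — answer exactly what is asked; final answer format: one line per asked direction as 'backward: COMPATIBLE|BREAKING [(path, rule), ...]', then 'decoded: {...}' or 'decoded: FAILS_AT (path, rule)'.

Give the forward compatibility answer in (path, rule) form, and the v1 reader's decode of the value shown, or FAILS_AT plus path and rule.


in Ticket below, arrows point writer -> reader
forward on Ticket — v1 reading data written by v2:
  score: float64 -> float64, writer required; from score
  active: bool -> bool, writer required; from active
  primary: bool -> bool, writer required; from primary
  factor: float64 -> float64, writer required; from factor
  zip: int64 -> int64, writer required; from zip
  writer field rating has no reader counterpart
  writer field weight has no reader counterpart
  nothing fires on Ticket: forward is COMPATIBLE
decoding the Ticket value with the v1 reader:
  score := -0.5
  active := false
  primary := false
  factor := -0.5
  zip := -7
  writer rating: unmatched, discarded
  writer weight: unmatched, discarded
  => decoded: {"score": -0.5, "active": false, "primary": false, "factor": -0.5, "zip": -7}
checking off the Ticket differences that do not matter here:
  added field rating to record Ticket: required float32, tag 36, default 0.25 (in v2 it sits immediately before factor) -> affects backward compatibility only, which is not asked
  added field weight to record Ticket: optional float32, tag 39 (in v2 it sits immediately before zip) -> fires no rule on Ticket, leaving the asked answer as it is

forward: COMPATIBLE []; decoded: {"score": -0.5, "active": false, "primary": false, "factor": -0.5, "zip": -7}


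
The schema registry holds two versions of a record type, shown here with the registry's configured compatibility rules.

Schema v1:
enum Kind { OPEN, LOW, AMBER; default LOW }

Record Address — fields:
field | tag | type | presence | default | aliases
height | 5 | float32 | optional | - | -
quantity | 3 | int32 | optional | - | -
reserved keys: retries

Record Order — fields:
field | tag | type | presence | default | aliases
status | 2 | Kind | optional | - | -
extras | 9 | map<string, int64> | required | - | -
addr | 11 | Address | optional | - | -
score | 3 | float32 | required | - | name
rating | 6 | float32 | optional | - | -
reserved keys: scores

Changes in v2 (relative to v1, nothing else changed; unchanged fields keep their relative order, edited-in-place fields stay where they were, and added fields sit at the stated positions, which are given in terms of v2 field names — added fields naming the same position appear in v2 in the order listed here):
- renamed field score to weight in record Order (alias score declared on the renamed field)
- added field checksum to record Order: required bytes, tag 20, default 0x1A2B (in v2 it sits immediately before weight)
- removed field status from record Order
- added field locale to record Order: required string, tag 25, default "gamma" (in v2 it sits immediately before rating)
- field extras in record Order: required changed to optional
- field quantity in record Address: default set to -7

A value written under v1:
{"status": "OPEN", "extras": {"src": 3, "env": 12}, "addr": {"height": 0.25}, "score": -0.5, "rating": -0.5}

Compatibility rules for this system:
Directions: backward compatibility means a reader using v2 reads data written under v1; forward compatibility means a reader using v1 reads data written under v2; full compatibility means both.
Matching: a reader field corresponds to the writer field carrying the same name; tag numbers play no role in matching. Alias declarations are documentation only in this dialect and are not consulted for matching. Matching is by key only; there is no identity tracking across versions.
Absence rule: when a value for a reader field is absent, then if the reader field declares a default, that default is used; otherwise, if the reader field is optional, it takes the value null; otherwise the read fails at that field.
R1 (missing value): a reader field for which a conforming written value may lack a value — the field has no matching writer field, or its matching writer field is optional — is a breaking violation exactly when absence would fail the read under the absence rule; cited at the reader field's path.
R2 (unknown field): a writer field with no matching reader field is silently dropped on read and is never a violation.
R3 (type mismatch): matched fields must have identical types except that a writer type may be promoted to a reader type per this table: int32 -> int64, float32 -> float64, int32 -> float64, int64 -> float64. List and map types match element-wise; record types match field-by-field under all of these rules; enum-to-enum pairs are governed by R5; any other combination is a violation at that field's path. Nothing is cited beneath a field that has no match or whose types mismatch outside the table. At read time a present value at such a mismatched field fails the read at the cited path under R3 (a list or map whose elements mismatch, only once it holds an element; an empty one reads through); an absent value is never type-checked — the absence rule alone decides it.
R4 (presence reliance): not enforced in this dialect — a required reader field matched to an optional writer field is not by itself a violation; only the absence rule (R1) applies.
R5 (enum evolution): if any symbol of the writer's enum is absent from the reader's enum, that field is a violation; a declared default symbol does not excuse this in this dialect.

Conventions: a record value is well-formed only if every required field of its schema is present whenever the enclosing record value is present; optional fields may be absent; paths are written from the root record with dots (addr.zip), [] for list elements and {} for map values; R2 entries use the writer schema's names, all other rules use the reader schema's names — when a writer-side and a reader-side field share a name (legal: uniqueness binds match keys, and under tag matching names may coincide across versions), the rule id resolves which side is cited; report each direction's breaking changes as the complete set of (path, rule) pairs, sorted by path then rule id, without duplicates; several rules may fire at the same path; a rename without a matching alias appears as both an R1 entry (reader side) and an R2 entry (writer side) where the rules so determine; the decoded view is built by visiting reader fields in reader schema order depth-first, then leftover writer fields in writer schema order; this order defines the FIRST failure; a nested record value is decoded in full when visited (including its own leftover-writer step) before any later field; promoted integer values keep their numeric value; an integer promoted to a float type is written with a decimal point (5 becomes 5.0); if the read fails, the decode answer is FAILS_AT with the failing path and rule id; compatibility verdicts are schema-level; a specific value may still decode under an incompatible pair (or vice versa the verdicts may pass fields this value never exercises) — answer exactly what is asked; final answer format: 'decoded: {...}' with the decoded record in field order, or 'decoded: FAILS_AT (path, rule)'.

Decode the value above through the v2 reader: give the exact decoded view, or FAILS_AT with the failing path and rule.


decoded: FAILS_AT (weight, R1)

arrows below run writer -> reader for Order
migrating the Order value to v2:
  extras := {"src": 3, "env": 12}
  addr.height := 0.25
  addr.quantity := -7 (no value, default fills)
  checksum := 0x1A2B (no value, default fills)
  read fails at weight under R1 (no fill)
  => FAILS_AT (weight, R1)
the other Order changes do not affect what is asked:
  added field checksum to record Order: required bytes, tag 20, default 0x1A2B (in v2 it sits immediately before weight) -> fires no rule on Order under this dialect and leaves the result unchanged
  removed field status from record Order -> fires no rule on Order under this dialect and leaves the result unchanged
  added field locale to record Order: required string, tag 25, default "gamma" (in v2 it sits immediately before rating) -> fires no rule on Order under this dialect and leaves the result unchanged
  field extras in record Order: required changed to optional -> a verdict-level change on Order — the shown value reads the same
  field quantity in record Address: default set to -7 -> fires no rule on Order under this dialect and leaves the result unchanged


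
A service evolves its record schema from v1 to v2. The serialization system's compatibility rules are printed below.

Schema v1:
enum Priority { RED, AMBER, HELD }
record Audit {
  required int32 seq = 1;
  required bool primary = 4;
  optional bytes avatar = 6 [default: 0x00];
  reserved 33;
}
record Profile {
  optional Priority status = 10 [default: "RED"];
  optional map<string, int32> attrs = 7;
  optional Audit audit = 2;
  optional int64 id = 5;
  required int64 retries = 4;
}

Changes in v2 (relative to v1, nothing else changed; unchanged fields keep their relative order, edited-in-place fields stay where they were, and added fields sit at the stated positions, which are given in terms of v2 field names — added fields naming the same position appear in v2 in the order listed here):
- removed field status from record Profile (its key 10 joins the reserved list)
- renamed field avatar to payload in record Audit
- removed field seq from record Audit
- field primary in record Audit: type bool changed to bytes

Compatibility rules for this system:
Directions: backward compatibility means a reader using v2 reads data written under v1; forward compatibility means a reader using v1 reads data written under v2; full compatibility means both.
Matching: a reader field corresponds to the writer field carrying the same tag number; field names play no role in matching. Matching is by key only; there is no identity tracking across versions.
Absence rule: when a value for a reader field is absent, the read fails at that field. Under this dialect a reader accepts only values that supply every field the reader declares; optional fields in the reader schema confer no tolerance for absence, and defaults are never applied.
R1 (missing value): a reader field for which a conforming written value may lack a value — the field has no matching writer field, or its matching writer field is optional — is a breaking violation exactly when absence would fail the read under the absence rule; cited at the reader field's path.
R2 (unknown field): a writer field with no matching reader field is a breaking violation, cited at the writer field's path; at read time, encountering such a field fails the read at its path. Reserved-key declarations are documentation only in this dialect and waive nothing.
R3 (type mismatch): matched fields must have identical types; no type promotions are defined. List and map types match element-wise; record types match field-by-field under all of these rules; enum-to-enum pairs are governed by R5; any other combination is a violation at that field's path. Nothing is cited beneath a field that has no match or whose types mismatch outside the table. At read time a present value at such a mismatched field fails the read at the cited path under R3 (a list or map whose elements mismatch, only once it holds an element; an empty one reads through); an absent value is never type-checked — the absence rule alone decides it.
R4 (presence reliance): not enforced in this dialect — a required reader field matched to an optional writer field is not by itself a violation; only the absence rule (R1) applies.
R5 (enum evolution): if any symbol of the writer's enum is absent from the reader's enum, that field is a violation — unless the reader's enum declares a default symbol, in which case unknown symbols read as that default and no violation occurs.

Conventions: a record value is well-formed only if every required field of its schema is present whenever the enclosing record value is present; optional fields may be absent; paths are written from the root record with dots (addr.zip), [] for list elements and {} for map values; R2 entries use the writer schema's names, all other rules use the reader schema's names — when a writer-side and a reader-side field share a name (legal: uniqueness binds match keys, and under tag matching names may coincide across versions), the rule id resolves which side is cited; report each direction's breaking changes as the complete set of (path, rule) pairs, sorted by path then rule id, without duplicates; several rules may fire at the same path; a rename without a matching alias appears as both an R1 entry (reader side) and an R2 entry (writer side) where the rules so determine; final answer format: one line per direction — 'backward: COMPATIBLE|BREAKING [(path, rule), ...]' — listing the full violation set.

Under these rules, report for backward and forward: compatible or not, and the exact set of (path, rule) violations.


each type pair in Profile: writer, then reader
backward pass over Profile, reader schema v2, writer schema v1:
  map<string, int32> -> map<string, int32>, writer optional: attrs aligns to attrs
  Audit -> Audit, writer optional: audit aligns to audit
  int64 -> int64, writer optional: id aligns to id
  int64 -> int64, writer required: retries aligns to retries
  leftover writer field: status
  bool -> bytes, writer required: audit.primary aligns to audit.primary
  bytes -> bytes, writer optional: audit.payload aligns to audit.avatar
  leftover writer field: audit.seq
  breaking: (attrs, R1)
  breaking: (audit, R1)
  breaking: (audit.payload, R1)
  breaking: (audit.primary, R3)
  breaking: (audit.seq, R2)
  breaking: (id, R1)
  breaking: (status, R2)
  => 7 violation(s): backward is BREAKING for Profile
forward pass over Profile, reader schema v1, writer schema v2:
  no writer field matches reader status
  map<string, int32> -> map<string, int32>, writer optional: attrs aligns to attrs
  Audit -> Audit, writer optional: audit aligns to audit
  int64 -> int64, writer optional: id aligns to id
  int64 -> int64, writer required: retries aligns to retries
  no writer field matches reader audit.seq
  bytes -> bool, writer required: audit.primary aligns to audit.primary
  bytes -> bytes, writer optional: audit.avatar aligns to audit.payload
  breaking: (attrs, R1)
  breaking: (audit, R1)
  breaking: (audit.avatar, R1)
  breaking: (audit.primary, R3)
  breaking: (audit.seq, R1)
  breaking: (id, R1)
  breaking: (status, R1)
  => 7 violation(s): forward is BREAKING for Profile

backward: BREAKING [(attrs, R1), (audit, R1), (audit.payload, R1), (audit.primary, R3), (audit.seq, R2), (id, R1), (status, R2)]; forward: BREAKING [(attrs, R1), (audit, R1), (audit.avatar, R1), (audit.primary, R3), (audit.seq, R1), (id, R1), (status, R1)]


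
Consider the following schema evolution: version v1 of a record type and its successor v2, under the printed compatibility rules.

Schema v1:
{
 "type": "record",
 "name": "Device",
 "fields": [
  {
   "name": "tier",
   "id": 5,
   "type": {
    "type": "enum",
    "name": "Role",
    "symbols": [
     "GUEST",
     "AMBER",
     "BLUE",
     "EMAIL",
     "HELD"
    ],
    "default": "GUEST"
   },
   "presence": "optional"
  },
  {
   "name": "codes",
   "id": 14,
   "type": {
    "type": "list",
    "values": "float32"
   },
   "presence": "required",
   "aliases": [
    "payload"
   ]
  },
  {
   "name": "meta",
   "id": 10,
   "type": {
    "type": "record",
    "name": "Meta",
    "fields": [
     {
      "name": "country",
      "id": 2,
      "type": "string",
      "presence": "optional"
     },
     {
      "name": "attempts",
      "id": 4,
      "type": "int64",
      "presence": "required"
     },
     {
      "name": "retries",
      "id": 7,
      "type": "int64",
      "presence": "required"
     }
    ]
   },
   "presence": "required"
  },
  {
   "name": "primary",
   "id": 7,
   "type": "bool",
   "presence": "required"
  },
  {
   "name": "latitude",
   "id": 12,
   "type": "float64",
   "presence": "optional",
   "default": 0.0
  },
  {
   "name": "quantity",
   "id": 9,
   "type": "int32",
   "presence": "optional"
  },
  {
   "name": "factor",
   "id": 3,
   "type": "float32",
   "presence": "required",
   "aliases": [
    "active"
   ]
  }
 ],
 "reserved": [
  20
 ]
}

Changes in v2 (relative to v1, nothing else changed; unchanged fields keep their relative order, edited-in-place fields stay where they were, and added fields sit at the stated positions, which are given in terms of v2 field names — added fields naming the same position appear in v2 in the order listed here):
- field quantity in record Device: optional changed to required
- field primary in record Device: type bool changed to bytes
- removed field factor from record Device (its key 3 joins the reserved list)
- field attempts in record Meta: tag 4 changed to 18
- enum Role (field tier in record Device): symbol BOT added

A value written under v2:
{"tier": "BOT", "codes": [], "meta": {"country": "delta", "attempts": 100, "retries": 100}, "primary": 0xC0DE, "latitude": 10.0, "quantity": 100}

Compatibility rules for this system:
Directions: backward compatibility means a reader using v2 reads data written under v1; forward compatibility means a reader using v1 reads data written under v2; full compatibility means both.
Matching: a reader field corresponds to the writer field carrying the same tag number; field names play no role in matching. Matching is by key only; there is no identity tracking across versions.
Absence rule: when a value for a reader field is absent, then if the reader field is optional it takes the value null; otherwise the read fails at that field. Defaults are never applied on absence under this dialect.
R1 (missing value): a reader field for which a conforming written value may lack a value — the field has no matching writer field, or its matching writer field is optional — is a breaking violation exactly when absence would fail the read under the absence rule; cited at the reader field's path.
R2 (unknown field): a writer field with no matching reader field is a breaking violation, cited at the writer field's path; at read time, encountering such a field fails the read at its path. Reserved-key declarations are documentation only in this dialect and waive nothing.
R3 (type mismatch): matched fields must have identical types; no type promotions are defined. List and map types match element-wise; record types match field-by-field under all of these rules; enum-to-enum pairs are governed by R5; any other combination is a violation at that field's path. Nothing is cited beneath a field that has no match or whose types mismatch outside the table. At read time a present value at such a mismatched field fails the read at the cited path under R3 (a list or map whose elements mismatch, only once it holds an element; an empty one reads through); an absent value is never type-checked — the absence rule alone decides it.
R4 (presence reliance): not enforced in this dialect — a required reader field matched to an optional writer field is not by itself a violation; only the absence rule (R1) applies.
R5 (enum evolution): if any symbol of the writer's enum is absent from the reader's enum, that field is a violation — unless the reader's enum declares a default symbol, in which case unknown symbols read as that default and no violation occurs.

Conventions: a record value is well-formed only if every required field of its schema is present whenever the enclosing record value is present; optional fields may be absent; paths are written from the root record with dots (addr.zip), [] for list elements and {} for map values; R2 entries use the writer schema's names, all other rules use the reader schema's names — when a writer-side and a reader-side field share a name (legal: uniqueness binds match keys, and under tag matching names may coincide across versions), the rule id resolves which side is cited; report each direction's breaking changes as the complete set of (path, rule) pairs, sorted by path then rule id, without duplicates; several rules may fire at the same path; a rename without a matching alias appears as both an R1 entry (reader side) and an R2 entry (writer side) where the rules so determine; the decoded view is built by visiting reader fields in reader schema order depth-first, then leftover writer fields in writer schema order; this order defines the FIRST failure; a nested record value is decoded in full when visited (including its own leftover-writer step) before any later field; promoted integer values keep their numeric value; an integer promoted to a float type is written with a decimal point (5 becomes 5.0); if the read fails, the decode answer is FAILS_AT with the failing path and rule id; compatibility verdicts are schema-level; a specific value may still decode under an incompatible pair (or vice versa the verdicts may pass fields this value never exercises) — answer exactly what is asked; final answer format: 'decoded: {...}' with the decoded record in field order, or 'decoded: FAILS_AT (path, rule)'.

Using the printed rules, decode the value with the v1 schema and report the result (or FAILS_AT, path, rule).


decoded: FAILS_AT (meta.attempts, R1)

the writer's type comes first in each Device pair
decoding the Device value with the v1 reader:
  tier := "GUEST" (symbol BOT -> reader default)
  codes := []
  meta.country := "delta"
  read fails at meta.attempts under R1 (no fill)
  => FAILS_AT (meta.attempts, R1)
checking off the Device differences that do not matter here:
  field quantity in record Device: optional changed to required -> a verdict-level change on Device — the shown value reads the same
  field primary in record Device: type bool changed to bytes -> a verdict-level change on Device — the shown value reads the same
  removed field factor from record Device (its key 3 joins the reserved list) -> a verdict-level change on Device — the shown value reads the same
  enum Role (field tier in record Device): symbol BOT added -> inert under this dialect — no rule fires on Device and the result does not move
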